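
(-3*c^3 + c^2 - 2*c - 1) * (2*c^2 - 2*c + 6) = -6*c^5 + 8*c^4 - 24*c^3 + 8*c^2 - 10*c - 6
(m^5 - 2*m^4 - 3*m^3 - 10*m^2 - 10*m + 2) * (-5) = -5*m^5 + 10*m^4 + 15*m^3 + 50*m^2 + 50*m - 10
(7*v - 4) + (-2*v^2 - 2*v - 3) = -2*v^2 + 5*v - 7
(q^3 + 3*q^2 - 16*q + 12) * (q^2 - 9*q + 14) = q^5 - 6*q^4 - 29*q^3 + 198*q^2 - 332*q + 168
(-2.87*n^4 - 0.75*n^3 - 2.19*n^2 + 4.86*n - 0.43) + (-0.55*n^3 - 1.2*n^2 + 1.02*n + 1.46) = -2.87*n^4 - 1.3*n^3 - 3.39*n^2 + 5.88*n + 1.03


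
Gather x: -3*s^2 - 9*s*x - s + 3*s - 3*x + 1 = -3*s^2 + 2*s + x*(-9*s - 3) + 1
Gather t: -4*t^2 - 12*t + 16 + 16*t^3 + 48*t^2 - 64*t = 16*t^3 + 44*t^2 - 76*t + 16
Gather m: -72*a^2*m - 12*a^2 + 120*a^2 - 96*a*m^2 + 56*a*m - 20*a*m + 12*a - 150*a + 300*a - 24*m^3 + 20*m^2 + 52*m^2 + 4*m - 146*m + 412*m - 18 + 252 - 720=108*a^2 + 162*a - 24*m^3 + m^2*(72 - 96*a) + m*(-72*a^2 + 36*a + 270) - 486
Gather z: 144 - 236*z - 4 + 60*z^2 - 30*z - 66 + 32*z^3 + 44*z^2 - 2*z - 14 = 32*z^3 + 104*z^2 - 268*z + 60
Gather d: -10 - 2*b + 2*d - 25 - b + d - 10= -3*b + 3*d - 45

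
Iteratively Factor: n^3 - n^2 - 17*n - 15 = (n + 3)*(n^2 - 4*n - 5) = (n - 5)*(n + 3)*(n + 1)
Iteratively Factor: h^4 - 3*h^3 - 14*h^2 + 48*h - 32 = (h - 4)*(h^3 + h^2 - 10*h + 8) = (h - 4)*(h + 4)*(h^2 - 3*h + 2) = (h - 4)*(h - 2)*(h + 4)*(h - 1)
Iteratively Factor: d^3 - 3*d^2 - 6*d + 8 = (d + 2)*(d^2 - 5*d + 4) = (d - 4)*(d + 2)*(d - 1)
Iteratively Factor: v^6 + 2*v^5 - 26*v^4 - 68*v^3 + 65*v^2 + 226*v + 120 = (v - 2)*(v^5 + 4*v^4 - 18*v^3 - 104*v^2 - 143*v - 60) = (v - 2)*(v + 1)*(v^4 + 3*v^3 - 21*v^2 - 83*v - 60) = (v - 5)*(v - 2)*(v + 1)*(v^3 + 8*v^2 + 19*v + 12) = (v - 5)*(v - 2)*(v + 1)^2*(v^2 + 7*v + 12) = (v - 5)*(v - 2)*(v + 1)^2*(v + 4)*(v + 3)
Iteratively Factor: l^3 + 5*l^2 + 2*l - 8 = (l - 1)*(l^2 + 6*l + 8) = (l - 1)*(l + 4)*(l + 2)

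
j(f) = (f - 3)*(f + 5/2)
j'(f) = 2*f - 1/2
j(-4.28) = 12.96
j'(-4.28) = -9.06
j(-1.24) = -5.34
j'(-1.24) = -2.98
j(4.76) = 12.78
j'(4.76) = 9.02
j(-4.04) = 10.84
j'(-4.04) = -8.58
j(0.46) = -7.52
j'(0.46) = 0.42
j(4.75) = 12.69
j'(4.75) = 9.00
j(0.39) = -7.54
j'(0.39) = 0.28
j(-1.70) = -3.76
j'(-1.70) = -3.90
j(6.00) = 25.50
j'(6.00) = 11.50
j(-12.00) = 142.50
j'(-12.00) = -24.50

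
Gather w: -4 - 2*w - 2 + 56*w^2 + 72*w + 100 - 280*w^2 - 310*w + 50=-224*w^2 - 240*w + 144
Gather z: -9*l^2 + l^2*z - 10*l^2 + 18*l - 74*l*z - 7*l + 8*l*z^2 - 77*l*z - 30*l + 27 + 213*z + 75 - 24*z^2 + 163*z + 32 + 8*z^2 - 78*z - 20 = -19*l^2 - 19*l + z^2*(8*l - 16) + z*(l^2 - 151*l + 298) + 114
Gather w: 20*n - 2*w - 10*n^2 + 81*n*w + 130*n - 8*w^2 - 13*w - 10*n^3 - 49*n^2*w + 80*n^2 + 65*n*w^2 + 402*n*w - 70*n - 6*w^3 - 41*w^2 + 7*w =-10*n^3 + 70*n^2 + 80*n - 6*w^3 + w^2*(65*n - 49) + w*(-49*n^2 + 483*n - 8)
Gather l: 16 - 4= 12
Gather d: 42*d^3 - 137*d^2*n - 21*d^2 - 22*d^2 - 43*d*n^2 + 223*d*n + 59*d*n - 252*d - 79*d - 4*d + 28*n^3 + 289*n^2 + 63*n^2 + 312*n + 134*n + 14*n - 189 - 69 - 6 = 42*d^3 + d^2*(-137*n - 43) + d*(-43*n^2 + 282*n - 335) + 28*n^3 + 352*n^2 + 460*n - 264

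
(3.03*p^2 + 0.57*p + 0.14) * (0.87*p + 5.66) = 2.6361*p^3 + 17.6457*p^2 + 3.348*p + 0.7924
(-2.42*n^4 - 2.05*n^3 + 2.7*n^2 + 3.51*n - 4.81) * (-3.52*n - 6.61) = 8.5184*n^5 + 23.2122*n^4 + 4.0465*n^3 - 30.2022*n^2 - 6.2699*n + 31.7941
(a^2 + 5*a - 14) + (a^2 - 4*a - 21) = 2*a^2 + a - 35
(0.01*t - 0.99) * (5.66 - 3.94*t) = -0.0394*t^2 + 3.9572*t - 5.6034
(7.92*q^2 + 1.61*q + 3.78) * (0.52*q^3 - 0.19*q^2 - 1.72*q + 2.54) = 4.1184*q^5 - 0.6676*q^4 - 11.9627*q^3 + 16.6294*q^2 - 2.4122*q + 9.6012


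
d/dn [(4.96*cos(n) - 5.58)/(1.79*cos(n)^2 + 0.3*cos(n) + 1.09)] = (8.8784*cos(n)^2 - 19.9764*cos(n) - 7.0804)*sin(n)/(3.2041*cos(n)^4 + 1.074*cos(n)^3 + 3.9922*cos(n)^2 + 0.654*cos(n) + 1.1881)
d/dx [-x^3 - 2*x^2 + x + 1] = -3*x^2 - 4*x + 1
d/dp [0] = 0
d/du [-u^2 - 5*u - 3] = -2*u - 5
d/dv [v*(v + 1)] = 2*v + 1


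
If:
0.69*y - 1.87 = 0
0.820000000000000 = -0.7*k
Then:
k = -1.17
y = 2.71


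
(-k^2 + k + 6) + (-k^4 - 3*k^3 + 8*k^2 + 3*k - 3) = -k^4 - 3*k^3 + 7*k^2 + 4*k + 3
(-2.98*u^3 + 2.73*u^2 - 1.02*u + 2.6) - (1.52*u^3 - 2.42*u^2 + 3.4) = -4.5*u^3 + 5.15*u^2 - 1.02*u - 0.8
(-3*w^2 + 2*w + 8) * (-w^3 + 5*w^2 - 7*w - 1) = 3*w^5 - 17*w^4 + 23*w^3 + 29*w^2 - 58*w - 8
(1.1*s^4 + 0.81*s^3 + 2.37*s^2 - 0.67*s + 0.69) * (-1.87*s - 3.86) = -2.057*s^5 - 5.7607*s^4 - 7.5585*s^3 - 7.8953*s^2 + 1.2959*s - 2.6634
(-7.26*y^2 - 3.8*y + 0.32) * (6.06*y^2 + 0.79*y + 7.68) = -43.9956*y^4 - 28.7634*y^3 - 56.8196*y^2 - 28.9312*y + 2.4576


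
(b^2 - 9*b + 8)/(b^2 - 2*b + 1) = (b - 8)/(b - 1)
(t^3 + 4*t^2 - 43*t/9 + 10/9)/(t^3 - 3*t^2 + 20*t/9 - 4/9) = (t + 5)/(t - 2)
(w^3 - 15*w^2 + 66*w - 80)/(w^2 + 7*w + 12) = (w^3 - 15*w^2 + 66*w - 80)/(w^2 + 7*w + 12)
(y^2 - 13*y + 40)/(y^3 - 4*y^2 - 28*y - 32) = (y - 5)/(y^2 + 4*y + 4)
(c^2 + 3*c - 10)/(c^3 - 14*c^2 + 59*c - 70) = (c + 5)/(c^2 - 12*c + 35)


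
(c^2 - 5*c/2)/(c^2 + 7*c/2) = (2*c - 5)/(2*c + 7)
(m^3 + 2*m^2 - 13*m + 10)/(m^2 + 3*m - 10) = m - 1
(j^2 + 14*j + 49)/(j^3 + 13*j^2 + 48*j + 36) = (j^2 + 14*j + 49)/(j^3 + 13*j^2 + 48*j + 36)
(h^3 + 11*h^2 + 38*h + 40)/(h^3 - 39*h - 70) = (h + 4)/(h - 7)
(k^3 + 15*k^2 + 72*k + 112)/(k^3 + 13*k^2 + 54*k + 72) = (k^2 + 11*k + 28)/(k^2 + 9*k + 18)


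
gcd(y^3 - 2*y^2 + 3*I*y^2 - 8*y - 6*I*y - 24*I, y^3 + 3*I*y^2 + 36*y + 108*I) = y + 3*I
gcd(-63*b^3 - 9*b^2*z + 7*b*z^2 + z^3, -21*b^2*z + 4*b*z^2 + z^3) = -21*b^2 + 4*b*z + z^2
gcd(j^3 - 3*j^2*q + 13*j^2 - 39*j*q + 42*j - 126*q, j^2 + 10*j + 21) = j + 7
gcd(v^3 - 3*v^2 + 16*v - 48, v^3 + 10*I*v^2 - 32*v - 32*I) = v + 4*I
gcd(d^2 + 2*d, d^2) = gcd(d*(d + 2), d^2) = d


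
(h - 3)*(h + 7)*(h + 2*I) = h^3 + 4*h^2 + 2*I*h^2 - 21*h + 8*I*h - 42*I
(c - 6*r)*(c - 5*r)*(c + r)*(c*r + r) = c^4*r - 10*c^3*r^2 + c^3*r + 19*c^2*r^3 - 10*c^2*r^2 + 30*c*r^4 + 19*c*r^3 + 30*r^4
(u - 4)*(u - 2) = u^2 - 6*u + 8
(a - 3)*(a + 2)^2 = a^3 + a^2 - 8*a - 12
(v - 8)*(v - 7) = v^2 - 15*v + 56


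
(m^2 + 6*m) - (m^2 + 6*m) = 0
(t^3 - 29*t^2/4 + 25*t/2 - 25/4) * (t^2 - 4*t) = t^5 - 45*t^4/4 + 83*t^3/2 - 225*t^2/4 + 25*t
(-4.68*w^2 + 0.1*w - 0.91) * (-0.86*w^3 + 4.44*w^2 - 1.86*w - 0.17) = 4.0248*w^5 - 20.8652*w^4 + 9.9314*w^3 - 3.4308*w^2 + 1.6756*w + 0.1547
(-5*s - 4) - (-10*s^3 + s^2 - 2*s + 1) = 10*s^3 - s^2 - 3*s - 5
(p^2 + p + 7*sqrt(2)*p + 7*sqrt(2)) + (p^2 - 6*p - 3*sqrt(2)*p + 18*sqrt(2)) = 2*p^2 - 5*p + 4*sqrt(2)*p + 25*sqrt(2)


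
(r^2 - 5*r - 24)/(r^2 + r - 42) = (r^2 - 5*r - 24)/(r^2 + r - 42)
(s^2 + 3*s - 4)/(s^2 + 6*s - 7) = (s + 4)/(s + 7)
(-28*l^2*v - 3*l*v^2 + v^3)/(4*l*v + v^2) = -7*l + v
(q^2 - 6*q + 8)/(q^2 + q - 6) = (q - 4)/(q + 3)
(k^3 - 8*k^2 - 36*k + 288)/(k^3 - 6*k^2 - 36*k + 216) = (k - 8)/(k - 6)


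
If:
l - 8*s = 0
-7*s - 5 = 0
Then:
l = -40/7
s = -5/7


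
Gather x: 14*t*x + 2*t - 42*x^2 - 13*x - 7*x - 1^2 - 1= 2*t - 42*x^2 + x*(14*t - 20) - 2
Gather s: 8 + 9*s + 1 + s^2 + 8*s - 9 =s^2 + 17*s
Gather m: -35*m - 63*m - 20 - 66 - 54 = -98*m - 140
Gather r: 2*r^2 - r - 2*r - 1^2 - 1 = 2*r^2 - 3*r - 2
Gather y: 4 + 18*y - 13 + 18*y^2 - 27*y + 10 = 18*y^2 - 9*y + 1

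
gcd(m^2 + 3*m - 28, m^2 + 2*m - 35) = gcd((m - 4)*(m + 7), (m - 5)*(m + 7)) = m + 7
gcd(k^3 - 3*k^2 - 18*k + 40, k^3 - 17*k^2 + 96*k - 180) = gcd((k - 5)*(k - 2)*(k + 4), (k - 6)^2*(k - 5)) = k - 5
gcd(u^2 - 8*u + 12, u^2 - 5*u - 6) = u - 6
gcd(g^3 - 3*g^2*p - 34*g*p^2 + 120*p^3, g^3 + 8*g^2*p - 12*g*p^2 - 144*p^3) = -g^2 - 2*g*p + 24*p^2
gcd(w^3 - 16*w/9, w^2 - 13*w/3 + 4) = w - 4/3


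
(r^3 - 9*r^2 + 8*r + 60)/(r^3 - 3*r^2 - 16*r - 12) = (r - 5)/(r + 1)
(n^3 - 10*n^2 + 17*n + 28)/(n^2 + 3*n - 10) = (n^3 - 10*n^2 + 17*n + 28)/(n^2 + 3*n - 10)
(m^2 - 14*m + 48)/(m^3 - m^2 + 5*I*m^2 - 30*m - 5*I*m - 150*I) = (m - 8)/(m^2 + 5*m*(1 + I) + 25*I)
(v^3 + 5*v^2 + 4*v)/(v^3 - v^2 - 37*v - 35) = v*(v + 4)/(v^2 - 2*v - 35)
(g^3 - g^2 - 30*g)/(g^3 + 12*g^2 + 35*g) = (g - 6)/(g + 7)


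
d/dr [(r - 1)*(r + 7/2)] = 2*r + 5/2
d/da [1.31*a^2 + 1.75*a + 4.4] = 2.62*a + 1.75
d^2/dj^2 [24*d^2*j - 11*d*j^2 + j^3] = -22*d + 6*j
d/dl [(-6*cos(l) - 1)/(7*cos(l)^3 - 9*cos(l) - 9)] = -(804*sin(l) + 336*sin(2*l) + 84*sin(3*l) + 168*sin(4*l))/(15*cos(l) - 7*cos(3*l) + 36)^2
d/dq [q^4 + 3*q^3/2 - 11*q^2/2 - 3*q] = 4*q^3 + 9*q^2/2 - 11*q - 3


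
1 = 1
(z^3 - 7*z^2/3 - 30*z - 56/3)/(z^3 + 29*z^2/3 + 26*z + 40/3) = (z - 7)/(z + 5)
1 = 1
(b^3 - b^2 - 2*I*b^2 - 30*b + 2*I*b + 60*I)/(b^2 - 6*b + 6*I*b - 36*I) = (b^2 + b*(5 - 2*I) - 10*I)/(b + 6*I)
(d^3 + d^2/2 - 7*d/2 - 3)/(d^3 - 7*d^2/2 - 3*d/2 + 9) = (d + 1)/(d - 3)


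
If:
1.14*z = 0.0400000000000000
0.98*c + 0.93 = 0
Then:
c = -0.95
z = 0.04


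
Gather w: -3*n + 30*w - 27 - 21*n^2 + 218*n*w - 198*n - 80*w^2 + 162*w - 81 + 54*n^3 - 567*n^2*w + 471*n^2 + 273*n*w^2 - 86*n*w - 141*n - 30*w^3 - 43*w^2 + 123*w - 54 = 54*n^3 + 450*n^2 - 342*n - 30*w^3 + w^2*(273*n - 123) + w*(-567*n^2 + 132*n + 315) - 162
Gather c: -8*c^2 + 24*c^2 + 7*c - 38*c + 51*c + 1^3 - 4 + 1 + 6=16*c^2 + 20*c + 4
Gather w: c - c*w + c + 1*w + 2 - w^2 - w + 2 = -c*w + 2*c - w^2 + 4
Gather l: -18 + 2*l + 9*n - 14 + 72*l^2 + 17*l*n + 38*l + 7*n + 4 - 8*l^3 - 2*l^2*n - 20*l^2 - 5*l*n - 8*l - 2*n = -8*l^3 + l^2*(52 - 2*n) + l*(12*n + 32) + 14*n - 28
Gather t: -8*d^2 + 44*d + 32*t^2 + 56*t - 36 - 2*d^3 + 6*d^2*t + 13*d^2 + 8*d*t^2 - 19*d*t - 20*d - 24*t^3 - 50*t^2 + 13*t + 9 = -2*d^3 + 5*d^2 + 24*d - 24*t^3 + t^2*(8*d - 18) + t*(6*d^2 - 19*d + 69) - 27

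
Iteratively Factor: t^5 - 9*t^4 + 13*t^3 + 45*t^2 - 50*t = (t - 5)*(t^4 - 4*t^3 - 7*t^2 + 10*t) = (t - 5)*(t - 1)*(t^3 - 3*t^2 - 10*t) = t*(t - 5)*(t - 1)*(t^2 - 3*t - 10) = t*(t - 5)^2*(t - 1)*(t + 2)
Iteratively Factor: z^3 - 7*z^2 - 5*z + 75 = (z - 5)*(z^2 - 2*z - 15) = (z - 5)*(z + 3)*(z - 5)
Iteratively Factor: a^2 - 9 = (a - 3)*(a + 3)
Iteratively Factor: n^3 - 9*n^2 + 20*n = (n - 4)*(n^2 - 5*n) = (n - 5)*(n - 4)*(n)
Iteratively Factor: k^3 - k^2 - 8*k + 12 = (k - 2)*(k^2 + k - 6) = (k - 2)^2*(k + 3)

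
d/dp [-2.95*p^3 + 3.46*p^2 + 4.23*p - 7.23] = -8.85*p^2 + 6.92*p + 4.23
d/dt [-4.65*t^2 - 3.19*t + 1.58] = -9.3*t - 3.19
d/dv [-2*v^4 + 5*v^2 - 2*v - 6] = -8*v^3 + 10*v - 2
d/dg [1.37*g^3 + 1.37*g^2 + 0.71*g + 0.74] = 4.11*g^2 + 2.74*g + 0.71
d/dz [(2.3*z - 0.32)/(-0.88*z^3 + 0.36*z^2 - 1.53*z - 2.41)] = (4.048*z^3 - 1.6728*z^2 + 0.2304*z - 6.0326)/(0.7744*z^6 - 0.6336*z^5 + 2.8224*z^4 + 3.14*z^3 + 0.6057*z^2 + 7.3746*z + 5.8081)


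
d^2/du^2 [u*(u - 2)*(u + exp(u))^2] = 2*u^3*exp(u) + 4*u^2*exp(2*u) + 8*u^2*exp(u) + 12*u^2 - 4*u*exp(u) - 12*u - 6*exp(2*u) - 8*exp(u)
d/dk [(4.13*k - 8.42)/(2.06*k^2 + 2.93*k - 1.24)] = (-8.5078*k^2 + 34.6904*k + 19.5494)/(4.2436*k^4 + 12.0716*k^3 + 3.4761*k^2 - 7.2664*k + 1.5376)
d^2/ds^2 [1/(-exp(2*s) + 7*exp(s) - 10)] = (-2*(2*exp(s) - 7)^2*exp(s) + (4*exp(s) - 7)*(exp(2*s) - 7*exp(s) + 10))*exp(s)/(exp(2*s) - 7*exp(s) + 10)^3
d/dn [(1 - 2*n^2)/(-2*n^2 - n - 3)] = (2*n^2 + 16*n + 1)/(4*n^4 + 4*n^3 + 13*n^2 + 6*n + 9)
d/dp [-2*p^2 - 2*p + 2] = -4*p - 2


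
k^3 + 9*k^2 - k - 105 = (k - 3)*(k + 5)*(k + 7)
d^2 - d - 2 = (d - 2)*(d + 1)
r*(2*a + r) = 2*a*r + r^2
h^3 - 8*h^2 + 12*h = h*(h - 6)*(h - 2)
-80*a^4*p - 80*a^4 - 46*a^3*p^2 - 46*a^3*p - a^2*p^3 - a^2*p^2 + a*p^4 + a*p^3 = (-8*a + p)*(2*a + p)*(5*a + p)*(a*p + a)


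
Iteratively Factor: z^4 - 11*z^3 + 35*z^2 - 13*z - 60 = (z - 3)*(z^3 - 8*z^2 + 11*z + 20) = (z - 5)*(z - 3)*(z^2 - 3*z - 4) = (z - 5)*(z - 4)*(z - 3)*(z + 1)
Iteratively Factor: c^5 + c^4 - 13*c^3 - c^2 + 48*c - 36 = (c - 2)*(c^4 + 3*c^3 - 7*c^2 - 15*c + 18) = (c - 2)*(c + 3)*(c^3 - 7*c + 6) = (c - 2)*(c + 3)^2*(c^2 - 3*c + 2) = (c - 2)^2*(c + 3)^2*(c - 1)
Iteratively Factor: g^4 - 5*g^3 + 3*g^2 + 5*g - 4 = (g - 1)*(g^3 - 4*g^2 - g + 4) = (g - 1)^2*(g^2 - 3*g - 4) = (g - 4)*(g - 1)^2*(g + 1)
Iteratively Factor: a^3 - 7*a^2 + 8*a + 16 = (a - 4)*(a^2 - 3*a - 4) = (a - 4)*(a + 1)*(a - 4)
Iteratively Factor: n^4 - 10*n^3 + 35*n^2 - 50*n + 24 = (n - 3)*(n^3 - 7*n^2 + 14*n - 8) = (n - 4)*(n - 3)*(n^2 - 3*n + 2) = (n - 4)*(n - 3)*(n - 2)*(n - 1)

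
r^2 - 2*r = r*(r - 2)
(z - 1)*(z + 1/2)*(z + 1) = z^3 + z^2/2 - z - 1/2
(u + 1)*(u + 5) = u^2 + 6*u + 5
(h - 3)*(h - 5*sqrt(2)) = h^2 - 5*sqrt(2)*h - 3*h + 15*sqrt(2)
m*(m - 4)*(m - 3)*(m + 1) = m^4 - 6*m^3 + 5*m^2 + 12*m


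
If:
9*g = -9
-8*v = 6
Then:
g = -1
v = -3/4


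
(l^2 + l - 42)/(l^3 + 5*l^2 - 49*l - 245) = (l - 6)/(l^2 - 2*l - 35)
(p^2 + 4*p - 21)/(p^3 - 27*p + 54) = (p + 7)/(p^2 + 3*p - 18)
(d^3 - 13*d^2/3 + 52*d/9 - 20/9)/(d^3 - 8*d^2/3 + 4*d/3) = (d - 5/3)/d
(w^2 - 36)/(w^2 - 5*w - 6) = (w + 6)/(w + 1)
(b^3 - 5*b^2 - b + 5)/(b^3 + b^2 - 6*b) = (b^3 - 5*b^2 - b + 5)/(b*(b^2 + b - 6))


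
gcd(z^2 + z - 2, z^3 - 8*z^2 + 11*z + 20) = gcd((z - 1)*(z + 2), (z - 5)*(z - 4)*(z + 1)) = 1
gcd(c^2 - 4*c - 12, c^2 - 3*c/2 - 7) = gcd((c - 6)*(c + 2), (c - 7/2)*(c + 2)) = c + 2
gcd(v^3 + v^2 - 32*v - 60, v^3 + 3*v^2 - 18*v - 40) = v^2 + 7*v + 10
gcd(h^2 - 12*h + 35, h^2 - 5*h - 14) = h - 7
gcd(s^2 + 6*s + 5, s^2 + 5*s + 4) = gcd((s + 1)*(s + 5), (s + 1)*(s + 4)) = s + 1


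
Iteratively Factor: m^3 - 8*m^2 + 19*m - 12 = (m - 4)*(m^2 - 4*m + 3) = (m - 4)*(m - 3)*(m - 1)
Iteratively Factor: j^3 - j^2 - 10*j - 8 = (j - 4)*(j^2 + 3*j + 2) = (j - 4)*(j + 1)*(j + 2)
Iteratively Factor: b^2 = (b)*(b)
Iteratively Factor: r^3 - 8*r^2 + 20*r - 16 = (r - 2)*(r^2 - 6*r + 8) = (r - 2)^2*(r - 4)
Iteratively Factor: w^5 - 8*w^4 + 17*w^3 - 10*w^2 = (w)*(w^4 - 8*w^3 + 17*w^2 - 10*w) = w^2*(w^3 - 8*w^2 + 17*w - 10) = w^2*(w - 5)*(w^2 - 3*w + 2) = w^2*(w - 5)*(w - 1)*(w - 2)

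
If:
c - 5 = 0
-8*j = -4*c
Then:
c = 5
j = 5/2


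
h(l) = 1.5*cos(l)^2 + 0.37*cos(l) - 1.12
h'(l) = -3.0*sin(l)*cos(l) - 0.37*sin(l)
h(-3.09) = 0.01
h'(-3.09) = -0.14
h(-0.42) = 0.47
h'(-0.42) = 1.27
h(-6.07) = 0.67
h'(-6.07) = -0.70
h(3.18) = 0.01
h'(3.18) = -0.10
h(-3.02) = -0.01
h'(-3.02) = -0.32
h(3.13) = 0.01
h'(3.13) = 0.03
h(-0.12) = 0.73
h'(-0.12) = 0.40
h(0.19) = 0.69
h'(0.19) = -0.63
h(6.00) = 0.62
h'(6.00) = 0.91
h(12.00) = 0.26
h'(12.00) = 1.56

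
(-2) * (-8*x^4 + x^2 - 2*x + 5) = 16*x^4 - 2*x^2 + 4*x - 10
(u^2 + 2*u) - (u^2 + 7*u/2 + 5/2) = -3*u/2 - 5/2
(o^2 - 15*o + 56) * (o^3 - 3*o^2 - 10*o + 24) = o^5 - 18*o^4 + 91*o^3 + 6*o^2 - 920*o + 1344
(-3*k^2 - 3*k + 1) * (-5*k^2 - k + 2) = 15*k^4 + 18*k^3 - 8*k^2 - 7*k + 2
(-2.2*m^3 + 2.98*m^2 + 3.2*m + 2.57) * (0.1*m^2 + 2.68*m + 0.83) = -0.22*m^5 - 5.598*m^4 + 6.4804*m^3 + 11.3064*m^2 + 9.5436*m + 2.1331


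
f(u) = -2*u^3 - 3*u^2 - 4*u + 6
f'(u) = -6*u^2 - 6*u - 4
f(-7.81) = 807.01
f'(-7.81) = -323.12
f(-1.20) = 9.94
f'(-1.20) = -5.44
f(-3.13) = 50.46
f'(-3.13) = -44.00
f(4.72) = -290.02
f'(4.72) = -165.99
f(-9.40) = 1439.69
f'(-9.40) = -477.76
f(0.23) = 4.90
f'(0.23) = -5.70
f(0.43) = 3.57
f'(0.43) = -7.69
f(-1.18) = 9.83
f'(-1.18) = -5.27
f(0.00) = 6.00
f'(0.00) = -4.00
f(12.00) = -3930.00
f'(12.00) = -940.00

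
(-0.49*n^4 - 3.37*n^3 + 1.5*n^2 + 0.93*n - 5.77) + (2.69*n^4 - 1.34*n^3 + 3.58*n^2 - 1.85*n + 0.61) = 2.2*n^4 - 4.71*n^3 + 5.08*n^2 - 0.92*n - 5.16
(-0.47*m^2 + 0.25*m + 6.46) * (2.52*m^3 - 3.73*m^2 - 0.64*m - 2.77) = -1.1844*m^5 + 2.3831*m^4 + 15.6475*m^3 - 22.9539*m^2 - 4.8269*m - 17.8942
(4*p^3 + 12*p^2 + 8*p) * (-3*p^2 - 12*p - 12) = -12*p^5 - 84*p^4 - 216*p^3 - 240*p^2 - 96*p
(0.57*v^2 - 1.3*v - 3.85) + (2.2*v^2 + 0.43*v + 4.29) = 2.77*v^2 - 0.87*v + 0.44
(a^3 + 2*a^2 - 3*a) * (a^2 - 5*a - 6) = a^5 - 3*a^4 - 19*a^3 + 3*a^2 + 18*a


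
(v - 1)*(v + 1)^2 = v^3 + v^2 - v - 1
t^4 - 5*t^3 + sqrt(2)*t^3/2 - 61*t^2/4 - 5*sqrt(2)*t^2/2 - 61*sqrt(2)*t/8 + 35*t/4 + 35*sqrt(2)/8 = (t - 7)*(t - 1/2)*(t + 5/2)*(t + sqrt(2)/2)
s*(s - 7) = s^2 - 7*s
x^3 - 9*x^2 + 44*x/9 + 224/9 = (x - 8)*(x - 7/3)*(x + 4/3)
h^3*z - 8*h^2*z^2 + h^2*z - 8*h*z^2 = h*(h - 8*z)*(h*z + z)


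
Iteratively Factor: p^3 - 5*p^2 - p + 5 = (p + 1)*(p^2 - 6*p + 5) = (p - 1)*(p + 1)*(p - 5)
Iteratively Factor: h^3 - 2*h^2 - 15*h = (h + 3)*(h^2 - 5*h) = (h - 5)*(h + 3)*(h)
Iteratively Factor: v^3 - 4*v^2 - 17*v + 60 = (v - 3)*(v^2 - v - 20) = (v - 3)*(v + 4)*(v - 5)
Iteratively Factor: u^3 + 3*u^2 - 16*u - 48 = (u + 3)*(u^2 - 16) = (u + 3)*(u + 4)*(u - 4)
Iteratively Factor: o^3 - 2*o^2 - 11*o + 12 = (o + 3)*(o^2 - 5*o + 4) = (o - 4)*(o + 3)*(o - 1)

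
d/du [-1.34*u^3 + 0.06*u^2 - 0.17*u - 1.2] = -4.02*u^2 + 0.12*u - 0.17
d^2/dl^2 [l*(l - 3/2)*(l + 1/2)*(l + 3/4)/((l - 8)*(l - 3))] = (16*l^6 - 528*l^5 + 6960*l^4 - 34453*l^3 + 60192*l^2 - 6264*l - 16200)/(8*(l^6 - 33*l^5 + 435*l^4 - 2915*l^3 + 10440*l^2 - 19008*l + 13824))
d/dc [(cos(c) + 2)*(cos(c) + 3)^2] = -(cos(c) + 3)*(3*cos(c) + 7)*sin(c)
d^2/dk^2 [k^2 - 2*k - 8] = 2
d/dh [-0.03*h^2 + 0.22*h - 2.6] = 0.22 - 0.06*h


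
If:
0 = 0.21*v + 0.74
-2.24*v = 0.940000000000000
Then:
No Solution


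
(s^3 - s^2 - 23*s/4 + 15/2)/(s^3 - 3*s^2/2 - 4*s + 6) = (s + 5/2)/(s + 2)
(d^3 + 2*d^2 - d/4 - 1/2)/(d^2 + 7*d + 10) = (d^2 - 1/4)/(d + 5)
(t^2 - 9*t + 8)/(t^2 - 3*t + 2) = (t - 8)/(t - 2)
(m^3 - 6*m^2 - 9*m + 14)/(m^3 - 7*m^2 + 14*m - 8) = (m^2 - 5*m - 14)/(m^2 - 6*m + 8)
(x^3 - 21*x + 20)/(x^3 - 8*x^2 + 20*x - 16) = (x^2 + 4*x - 5)/(x^2 - 4*x + 4)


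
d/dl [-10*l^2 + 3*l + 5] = 3 - 20*l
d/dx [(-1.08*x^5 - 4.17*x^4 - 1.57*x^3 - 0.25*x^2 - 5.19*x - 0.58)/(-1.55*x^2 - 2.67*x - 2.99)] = (5.022*x^6 + 24.4614*x^5 + 51.9812*x^4 + 58.257*x^3 + 6.7059*x^2 - 0.303000000000001*x + 13.9695)/(2.4025*x^4 + 8.277*x^3 + 16.3979*x^2 + 15.9666*x + 8.9401)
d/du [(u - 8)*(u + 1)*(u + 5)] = 3*u^2 - 4*u - 43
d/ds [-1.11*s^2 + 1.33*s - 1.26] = 1.33 - 2.22*s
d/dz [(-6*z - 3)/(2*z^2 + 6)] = 3*(z^2 + z - 3)/(z^4 + 6*z^2 + 9)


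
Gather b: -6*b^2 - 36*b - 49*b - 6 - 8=-6*b^2 - 85*b - 14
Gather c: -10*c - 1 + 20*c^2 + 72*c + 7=20*c^2 + 62*c + 6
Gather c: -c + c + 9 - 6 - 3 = 0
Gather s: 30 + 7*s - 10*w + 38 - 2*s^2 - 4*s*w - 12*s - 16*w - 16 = -2*s^2 + s*(-4*w - 5) - 26*w + 52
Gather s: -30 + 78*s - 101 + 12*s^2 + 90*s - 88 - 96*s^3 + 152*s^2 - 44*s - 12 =-96*s^3 + 164*s^2 + 124*s - 231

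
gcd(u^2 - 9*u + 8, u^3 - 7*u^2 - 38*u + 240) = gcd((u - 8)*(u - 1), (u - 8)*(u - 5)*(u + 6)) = u - 8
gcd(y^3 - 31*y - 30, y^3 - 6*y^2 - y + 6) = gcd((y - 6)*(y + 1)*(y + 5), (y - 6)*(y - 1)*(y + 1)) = y^2 - 5*y - 6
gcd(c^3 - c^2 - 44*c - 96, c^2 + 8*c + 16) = c + 4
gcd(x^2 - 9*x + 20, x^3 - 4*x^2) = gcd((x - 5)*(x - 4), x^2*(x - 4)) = x - 4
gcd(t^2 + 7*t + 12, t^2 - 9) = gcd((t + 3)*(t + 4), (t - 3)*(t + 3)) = t + 3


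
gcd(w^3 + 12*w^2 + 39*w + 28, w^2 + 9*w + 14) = w + 7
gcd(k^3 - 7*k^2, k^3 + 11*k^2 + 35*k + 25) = 1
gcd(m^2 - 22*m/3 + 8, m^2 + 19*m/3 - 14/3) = 1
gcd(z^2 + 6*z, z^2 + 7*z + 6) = z + 6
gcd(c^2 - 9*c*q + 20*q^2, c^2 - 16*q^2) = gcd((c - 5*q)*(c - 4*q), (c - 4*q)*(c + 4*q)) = -c + 4*q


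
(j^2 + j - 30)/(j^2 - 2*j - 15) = (j + 6)/(j + 3)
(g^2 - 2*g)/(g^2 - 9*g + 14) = g/(g - 7)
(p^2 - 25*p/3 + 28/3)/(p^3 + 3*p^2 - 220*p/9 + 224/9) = 3*(p - 7)/(3*p^2 + 13*p - 56)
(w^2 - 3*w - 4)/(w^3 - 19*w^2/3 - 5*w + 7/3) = 3*(w - 4)/(3*w^2 - 22*w + 7)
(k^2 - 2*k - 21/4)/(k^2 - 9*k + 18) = (k^2 - 2*k - 21/4)/(k^2 - 9*k + 18)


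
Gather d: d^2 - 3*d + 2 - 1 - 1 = d^2 - 3*d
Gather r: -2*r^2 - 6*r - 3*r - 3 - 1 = -2*r^2 - 9*r - 4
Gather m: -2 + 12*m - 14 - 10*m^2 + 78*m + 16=-10*m^2 + 90*m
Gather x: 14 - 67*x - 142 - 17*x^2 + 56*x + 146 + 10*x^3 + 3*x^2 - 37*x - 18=10*x^3 - 14*x^2 - 48*x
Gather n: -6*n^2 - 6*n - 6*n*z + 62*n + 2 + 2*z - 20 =-6*n^2 + n*(56 - 6*z) + 2*z - 18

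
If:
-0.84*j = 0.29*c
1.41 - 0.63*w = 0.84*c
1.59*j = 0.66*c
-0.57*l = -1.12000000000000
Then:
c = 0.00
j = 0.00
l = 1.96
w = 2.24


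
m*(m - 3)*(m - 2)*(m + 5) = m^4 - 19*m^2 + 30*m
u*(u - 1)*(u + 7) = u^3 + 6*u^2 - 7*u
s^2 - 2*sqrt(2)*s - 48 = (s - 6*sqrt(2))*(s + 4*sqrt(2))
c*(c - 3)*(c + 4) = c^3 + c^2 - 12*c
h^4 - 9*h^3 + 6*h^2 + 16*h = h*(h - 8)*(h - 2)*(h + 1)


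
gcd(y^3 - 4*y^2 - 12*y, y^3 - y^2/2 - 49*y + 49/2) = 1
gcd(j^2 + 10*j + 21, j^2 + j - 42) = j + 7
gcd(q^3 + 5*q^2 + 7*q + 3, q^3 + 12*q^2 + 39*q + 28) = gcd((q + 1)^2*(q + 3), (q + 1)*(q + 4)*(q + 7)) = q + 1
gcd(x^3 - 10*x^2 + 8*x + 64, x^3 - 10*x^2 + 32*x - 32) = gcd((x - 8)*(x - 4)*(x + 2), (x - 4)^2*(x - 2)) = x - 4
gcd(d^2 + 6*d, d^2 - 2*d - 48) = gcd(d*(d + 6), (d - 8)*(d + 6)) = d + 6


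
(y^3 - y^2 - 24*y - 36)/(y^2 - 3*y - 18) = y + 2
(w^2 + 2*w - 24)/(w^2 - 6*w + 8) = (w + 6)/(w - 2)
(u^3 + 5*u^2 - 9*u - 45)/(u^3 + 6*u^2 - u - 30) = (u - 3)/(u - 2)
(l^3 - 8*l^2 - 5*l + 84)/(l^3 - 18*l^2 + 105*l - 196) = (l + 3)/(l - 7)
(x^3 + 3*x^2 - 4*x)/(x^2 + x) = (x^2 + 3*x - 4)/(x + 1)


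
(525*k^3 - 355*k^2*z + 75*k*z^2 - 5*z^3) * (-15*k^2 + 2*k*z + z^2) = -7875*k^5 + 6375*k^4*z - 1310*k^3*z^2 - 130*k^2*z^3 + 65*k*z^4 - 5*z^5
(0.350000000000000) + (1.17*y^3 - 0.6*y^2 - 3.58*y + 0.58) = 1.17*y^3 - 0.6*y^2 - 3.58*y + 0.93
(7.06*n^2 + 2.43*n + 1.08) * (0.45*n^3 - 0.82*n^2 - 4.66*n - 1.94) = 3.177*n^5 - 4.6957*n^4 - 34.4062*n^3 - 25.9058*n^2 - 9.747*n - 2.0952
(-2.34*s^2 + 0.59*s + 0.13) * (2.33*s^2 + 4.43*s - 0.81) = -5.4522*s^4 - 8.9915*s^3 + 4.812*s^2 + 0.098*s - 0.1053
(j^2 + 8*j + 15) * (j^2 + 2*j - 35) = j^4 + 10*j^3 - 4*j^2 - 250*j - 525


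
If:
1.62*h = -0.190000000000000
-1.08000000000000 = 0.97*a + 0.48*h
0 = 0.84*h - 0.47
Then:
No Solution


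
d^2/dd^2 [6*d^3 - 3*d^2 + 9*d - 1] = 36*d - 6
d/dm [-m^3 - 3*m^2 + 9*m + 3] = -3*m^2 - 6*m + 9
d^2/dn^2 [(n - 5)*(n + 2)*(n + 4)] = 6*n + 2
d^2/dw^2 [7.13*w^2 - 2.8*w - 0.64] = 14.2600000000000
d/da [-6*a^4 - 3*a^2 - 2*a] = -24*a^3 - 6*a - 2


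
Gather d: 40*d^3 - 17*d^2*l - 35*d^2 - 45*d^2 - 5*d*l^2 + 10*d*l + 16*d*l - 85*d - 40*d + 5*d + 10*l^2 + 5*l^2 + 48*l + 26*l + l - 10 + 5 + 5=40*d^3 + d^2*(-17*l - 80) + d*(-5*l^2 + 26*l - 120) + 15*l^2 + 75*l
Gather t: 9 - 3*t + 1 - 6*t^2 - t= -6*t^2 - 4*t + 10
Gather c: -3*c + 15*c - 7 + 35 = 12*c + 28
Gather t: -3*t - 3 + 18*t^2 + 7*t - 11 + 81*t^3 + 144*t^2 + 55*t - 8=81*t^3 + 162*t^2 + 59*t - 22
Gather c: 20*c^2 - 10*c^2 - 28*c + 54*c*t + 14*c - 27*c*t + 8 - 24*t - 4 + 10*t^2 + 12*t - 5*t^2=10*c^2 + c*(27*t - 14) + 5*t^2 - 12*t + 4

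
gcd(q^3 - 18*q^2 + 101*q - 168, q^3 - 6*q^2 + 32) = 1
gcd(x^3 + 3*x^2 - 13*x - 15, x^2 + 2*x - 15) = x^2 + 2*x - 15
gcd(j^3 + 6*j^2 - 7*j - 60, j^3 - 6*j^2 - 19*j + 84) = j^2 + j - 12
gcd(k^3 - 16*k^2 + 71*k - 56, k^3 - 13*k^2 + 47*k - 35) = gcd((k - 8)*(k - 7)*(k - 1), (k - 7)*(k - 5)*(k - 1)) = k^2 - 8*k + 7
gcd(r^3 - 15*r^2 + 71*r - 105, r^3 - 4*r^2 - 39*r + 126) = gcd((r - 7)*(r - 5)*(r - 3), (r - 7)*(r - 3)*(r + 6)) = r^2 - 10*r + 21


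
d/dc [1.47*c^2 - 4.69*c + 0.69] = 2.94*c - 4.69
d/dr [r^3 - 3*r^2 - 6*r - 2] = 3*r^2 - 6*r - 6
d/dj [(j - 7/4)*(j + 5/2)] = 2*j + 3/4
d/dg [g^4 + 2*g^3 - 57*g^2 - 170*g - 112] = 4*g^3 + 6*g^2 - 114*g - 170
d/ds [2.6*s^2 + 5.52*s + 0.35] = 5.2*s + 5.52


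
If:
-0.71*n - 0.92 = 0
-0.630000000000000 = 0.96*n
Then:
No Solution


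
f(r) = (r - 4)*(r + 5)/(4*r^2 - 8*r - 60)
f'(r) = (8 - 8*r)*(r - 4)*(r + 5)/(4*r^2 - 8*r - 60)^2 + (r - 4)/(4*r^2 - 8*r - 60) + (r + 5)/(4*r^2 - 8*r - 60)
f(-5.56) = 0.05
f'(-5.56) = -0.07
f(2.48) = 0.21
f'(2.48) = -0.06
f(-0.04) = 0.34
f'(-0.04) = -0.06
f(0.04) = 0.33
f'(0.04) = -0.06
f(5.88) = 0.65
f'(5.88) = -0.41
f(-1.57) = 0.51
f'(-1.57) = -0.22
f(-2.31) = 0.84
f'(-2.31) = -0.92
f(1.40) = 0.26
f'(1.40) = -0.05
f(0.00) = 0.33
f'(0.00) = -0.06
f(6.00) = 0.61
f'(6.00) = -0.32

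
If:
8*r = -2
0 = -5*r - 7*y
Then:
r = -1/4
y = 5/28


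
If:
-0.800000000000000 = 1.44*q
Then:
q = -0.56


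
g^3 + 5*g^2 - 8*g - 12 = (g - 2)*(g + 1)*(g + 6)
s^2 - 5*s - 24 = (s - 8)*(s + 3)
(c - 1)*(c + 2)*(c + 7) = c^3 + 8*c^2 + 5*c - 14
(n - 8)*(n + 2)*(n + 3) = n^3 - 3*n^2 - 34*n - 48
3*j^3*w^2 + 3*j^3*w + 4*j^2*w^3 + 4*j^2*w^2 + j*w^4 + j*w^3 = w*(j + w)*(3*j + w)*(j*w + j)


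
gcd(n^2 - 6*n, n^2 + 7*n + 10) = 1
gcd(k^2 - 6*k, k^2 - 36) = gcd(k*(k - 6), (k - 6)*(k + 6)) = k - 6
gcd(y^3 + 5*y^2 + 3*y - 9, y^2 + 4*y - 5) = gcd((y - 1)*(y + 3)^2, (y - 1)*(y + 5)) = y - 1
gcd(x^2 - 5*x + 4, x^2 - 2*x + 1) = x - 1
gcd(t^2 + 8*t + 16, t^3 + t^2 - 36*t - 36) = 1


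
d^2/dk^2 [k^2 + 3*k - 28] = 2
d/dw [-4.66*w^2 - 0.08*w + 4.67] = -9.32*w - 0.08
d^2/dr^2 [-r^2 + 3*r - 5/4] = -2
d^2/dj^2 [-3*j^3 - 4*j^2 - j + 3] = -18*j - 8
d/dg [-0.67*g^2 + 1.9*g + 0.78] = 1.9 - 1.34*g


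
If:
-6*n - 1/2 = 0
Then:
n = -1/12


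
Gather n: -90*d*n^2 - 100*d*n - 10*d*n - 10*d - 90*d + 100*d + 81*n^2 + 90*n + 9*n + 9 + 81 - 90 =n^2*(81 - 90*d) + n*(99 - 110*d)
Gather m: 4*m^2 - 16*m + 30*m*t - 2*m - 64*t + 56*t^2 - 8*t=4*m^2 + m*(30*t - 18) + 56*t^2 - 72*t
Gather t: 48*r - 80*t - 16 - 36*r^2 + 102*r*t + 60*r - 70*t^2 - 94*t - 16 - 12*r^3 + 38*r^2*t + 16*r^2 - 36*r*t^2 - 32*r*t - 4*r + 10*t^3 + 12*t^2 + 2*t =-12*r^3 - 20*r^2 + 104*r + 10*t^3 + t^2*(-36*r - 58) + t*(38*r^2 + 70*r - 172) - 32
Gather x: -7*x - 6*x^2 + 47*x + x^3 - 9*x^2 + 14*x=x^3 - 15*x^2 + 54*x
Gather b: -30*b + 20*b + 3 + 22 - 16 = 9 - 10*b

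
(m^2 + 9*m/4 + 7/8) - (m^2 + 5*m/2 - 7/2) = 35/8 - m/4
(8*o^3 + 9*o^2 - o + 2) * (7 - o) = -8*o^4 + 47*o^3 + 64*o^2 - 9*o + 14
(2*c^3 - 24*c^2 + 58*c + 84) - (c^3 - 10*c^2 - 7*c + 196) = c^3 - 14*c^2 + 65*c - 112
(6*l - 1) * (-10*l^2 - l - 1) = -60*l^3 + 4*l^2 - 5*l + 1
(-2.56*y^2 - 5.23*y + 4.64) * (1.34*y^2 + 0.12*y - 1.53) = -3.4304*y^4 - 7.3154*y^3 + 9.5068*y^2 + 8.5587*y - 7.0992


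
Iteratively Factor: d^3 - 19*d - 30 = (d - 5)*(d^2 + 5*d + 6) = (d - 5)*(d + 2)*(d + 3)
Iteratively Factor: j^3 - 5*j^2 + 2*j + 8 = (j + 1)*(j^2 - 6*j + 8) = (j - 4)*(j + 1)*(j - 2)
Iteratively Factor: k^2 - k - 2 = (k - 2)*(k + 1)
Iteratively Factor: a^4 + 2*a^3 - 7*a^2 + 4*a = (a + 4)*(a^3 - 2*a^2 + a) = (a - 1)*(a + 4)*(a^2 - a) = (a - 1)^2*(a + 4)*(a)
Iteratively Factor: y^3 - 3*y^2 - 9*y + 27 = (y + 3)*(y^2 - 6*y + 9) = (y - 3)*(y + 3)*(y - 3)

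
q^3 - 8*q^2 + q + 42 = (q - 7)*(q - 3)*(q + 2)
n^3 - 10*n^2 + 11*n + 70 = (n - 7)*(n - 5)*(n + 2)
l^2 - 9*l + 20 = (l - 5)*(l - 4)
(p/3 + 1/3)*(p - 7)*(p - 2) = p^3/3 - 8*p^2/3 + 5*p/3 + 14/3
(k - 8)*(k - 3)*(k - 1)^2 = k^4 - 13*k^3 + 47*k^2 - 59*k + 24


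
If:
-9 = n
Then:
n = -9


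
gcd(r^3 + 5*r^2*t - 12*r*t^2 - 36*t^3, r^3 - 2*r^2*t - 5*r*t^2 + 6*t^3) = r^2 - r*t - 6*t^2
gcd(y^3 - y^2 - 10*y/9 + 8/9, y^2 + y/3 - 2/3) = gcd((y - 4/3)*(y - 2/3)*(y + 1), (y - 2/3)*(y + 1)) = y^2 + y/3 - 2/3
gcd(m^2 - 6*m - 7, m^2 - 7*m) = m - 7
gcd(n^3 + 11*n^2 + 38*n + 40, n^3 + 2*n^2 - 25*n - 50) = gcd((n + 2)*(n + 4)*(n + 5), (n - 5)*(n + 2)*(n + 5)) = n^2 + 7*n + 10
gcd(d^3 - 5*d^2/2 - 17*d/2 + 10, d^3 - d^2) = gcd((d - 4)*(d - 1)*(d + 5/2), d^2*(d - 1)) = d - 1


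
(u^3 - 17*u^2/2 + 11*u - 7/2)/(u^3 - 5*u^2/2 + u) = (u^2 - 8*u + 7)/(u*(u - 2))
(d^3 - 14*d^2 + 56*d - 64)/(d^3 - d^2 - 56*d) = (d^2 - 6*d + 8)/(d*(d + 7))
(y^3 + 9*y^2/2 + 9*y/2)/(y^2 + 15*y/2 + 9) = y*(y + 3)/(y + 6)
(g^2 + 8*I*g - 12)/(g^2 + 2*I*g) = (g + 6*I)/g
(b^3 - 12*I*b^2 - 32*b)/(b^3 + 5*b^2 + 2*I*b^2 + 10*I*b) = (b^2 - 12*I*b - 32)/(b^2 + b*(5 + 2*I) + 10*I)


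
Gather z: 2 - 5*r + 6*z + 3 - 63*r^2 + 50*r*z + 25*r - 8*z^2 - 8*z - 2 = -63*r^2 + 20*r - 8*z^2 + z*(50*r - 2) + 3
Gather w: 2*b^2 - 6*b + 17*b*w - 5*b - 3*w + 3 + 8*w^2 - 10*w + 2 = 2*b^2 - 11*b + 8*w^2 + w*(17*b - 13) + 5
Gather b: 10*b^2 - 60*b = 10*b^2 - 60*b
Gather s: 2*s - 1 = 2*s - 1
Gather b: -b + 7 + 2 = 9 - b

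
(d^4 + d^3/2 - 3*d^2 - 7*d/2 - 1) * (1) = d^4 + d^3/2 - 3*d^2 - 7*d/2 - 1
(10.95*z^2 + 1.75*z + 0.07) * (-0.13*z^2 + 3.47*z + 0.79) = -1.4235*z^4 + 37.769*z^3 + 14.7139*z^2 + 1.6254*z + 0.0553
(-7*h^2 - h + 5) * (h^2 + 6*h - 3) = -7*h^4 - 43*h^3 + 20*h^2 + 33*h - 15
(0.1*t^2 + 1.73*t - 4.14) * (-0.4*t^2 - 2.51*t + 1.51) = -0.04*t^4 - 0.943*t^3 - 2.5353*t^2 + 13.0037*t - 6.2514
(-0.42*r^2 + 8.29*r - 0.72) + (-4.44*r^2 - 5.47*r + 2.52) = -4.86*r^2 + 2.82*r + 1.8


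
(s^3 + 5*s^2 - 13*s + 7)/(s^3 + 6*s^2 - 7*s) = (s - 1)/s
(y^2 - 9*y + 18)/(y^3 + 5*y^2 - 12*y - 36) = (y - 6)/(y^2 + 8*y + 12)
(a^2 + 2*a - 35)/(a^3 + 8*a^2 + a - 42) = (a - 5)/(a^2 + a - 6)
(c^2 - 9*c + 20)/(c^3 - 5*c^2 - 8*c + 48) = (c - 5)/(c^2 - c - 12)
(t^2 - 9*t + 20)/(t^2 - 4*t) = (t - 5)/t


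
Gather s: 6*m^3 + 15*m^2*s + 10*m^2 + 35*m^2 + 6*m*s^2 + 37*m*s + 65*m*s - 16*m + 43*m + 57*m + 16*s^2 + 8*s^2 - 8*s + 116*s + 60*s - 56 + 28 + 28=6*m^3 + 45*m^2 + 84*m + s^2*(6*m + 24) + s*(15*m^2 + 102*m + 168)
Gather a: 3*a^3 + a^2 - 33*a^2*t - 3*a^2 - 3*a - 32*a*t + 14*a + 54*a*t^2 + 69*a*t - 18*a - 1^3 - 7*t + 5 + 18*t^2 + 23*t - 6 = 3*a^3 + a^2*(-33*t - 2) + a*(54*t^2 + 37*t - 7) + 18*t^2 + 16*t - 2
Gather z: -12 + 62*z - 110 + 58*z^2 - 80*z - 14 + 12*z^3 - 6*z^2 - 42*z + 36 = 12*z^3 + 52*z^2 - 60*z - 100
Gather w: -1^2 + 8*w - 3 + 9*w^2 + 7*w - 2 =9*w^2 + 15*w - 6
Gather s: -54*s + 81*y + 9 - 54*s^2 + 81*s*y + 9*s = -54*s^2 + s*(81*y - 45) + 81*y + 9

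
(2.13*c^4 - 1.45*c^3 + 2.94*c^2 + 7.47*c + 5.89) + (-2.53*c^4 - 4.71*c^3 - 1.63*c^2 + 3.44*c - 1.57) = -0.4*c^4 - 6.16*c^3 + 1.31*c^2 + 10.91*c + 4.32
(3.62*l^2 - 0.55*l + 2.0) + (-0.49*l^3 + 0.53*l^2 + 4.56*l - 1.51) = -0.49*l^3 + 4.15*l^2 + 4.01*l + 0.49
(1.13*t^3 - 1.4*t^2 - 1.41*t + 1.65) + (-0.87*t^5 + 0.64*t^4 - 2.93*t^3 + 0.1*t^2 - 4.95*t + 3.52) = -0.87*t^5 + 0.64*t^4 - 1.8*t^3 - 1.3*t^2 - 6.36*t + 5.17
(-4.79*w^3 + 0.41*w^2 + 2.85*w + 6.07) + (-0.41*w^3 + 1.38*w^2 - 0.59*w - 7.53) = -5.2*w^3 + 1.79*w^2 + 2.26*w - 1.46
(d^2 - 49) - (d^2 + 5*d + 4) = -5*d - 53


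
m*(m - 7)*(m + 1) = m^3 - 6*m^2 - 7*m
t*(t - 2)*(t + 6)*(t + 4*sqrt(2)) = t^4 + 4*t^3 + 4*sqrt(2)*t^3 - 12*t^2 + 16*sqrt(2)*t^2 - 48*sqrt(2)*t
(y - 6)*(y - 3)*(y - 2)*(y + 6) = y^4 - 5*y^3 - 30*y^2 + 180*y - 216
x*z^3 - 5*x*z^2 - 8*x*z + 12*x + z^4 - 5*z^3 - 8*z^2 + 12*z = (x + z)*(z - 6)*(z - 1)*(z + 2)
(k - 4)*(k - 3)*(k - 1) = k^3 - 8*k^2 + 19*k - 12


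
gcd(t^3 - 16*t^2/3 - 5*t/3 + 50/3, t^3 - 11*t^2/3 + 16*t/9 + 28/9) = t - 2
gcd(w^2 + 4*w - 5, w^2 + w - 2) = w - 1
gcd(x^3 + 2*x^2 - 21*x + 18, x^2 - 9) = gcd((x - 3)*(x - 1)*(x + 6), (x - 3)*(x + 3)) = x - 3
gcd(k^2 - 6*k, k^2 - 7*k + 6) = k - 6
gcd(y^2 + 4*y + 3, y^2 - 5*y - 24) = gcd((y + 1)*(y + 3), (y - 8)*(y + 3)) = y + 3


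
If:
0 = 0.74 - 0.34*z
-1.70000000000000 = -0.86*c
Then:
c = 1.98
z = 2.18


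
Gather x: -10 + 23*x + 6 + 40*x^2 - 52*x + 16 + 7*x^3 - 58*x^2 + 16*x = 7*x^3 - 18*x^2 - 13*x + 12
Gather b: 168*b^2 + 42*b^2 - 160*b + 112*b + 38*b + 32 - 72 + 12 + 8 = 210*b^2 - 10*b - 20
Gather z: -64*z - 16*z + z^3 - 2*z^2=z^3 - 2*z^2 - 80*z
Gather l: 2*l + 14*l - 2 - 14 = 16*l - 16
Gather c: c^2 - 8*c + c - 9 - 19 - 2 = c^2 - 7*c - 30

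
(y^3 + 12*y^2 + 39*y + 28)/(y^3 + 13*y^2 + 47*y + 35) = (y + 4)/(y + 5)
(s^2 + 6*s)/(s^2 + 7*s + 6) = s/(s + 1)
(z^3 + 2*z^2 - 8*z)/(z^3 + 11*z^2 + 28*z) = (z - 2)/(z + 7)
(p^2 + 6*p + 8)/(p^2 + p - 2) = (p + 4)/(p - 1)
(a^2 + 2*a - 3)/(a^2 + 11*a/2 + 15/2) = 2*(a - 1)/(2*a + 5)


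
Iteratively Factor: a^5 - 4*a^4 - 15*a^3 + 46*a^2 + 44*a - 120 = (a + 2)*(a^4 - 6*a^3 - 3*a^2 + 52*a - 60) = (a + 2)*(a + 3)*(a^3 - 9*a^2 + 24*a - 20) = (a - 2)*(a + 2)*(a + 3)*(a^2 - 7*a + 10) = (a - 2)^2*(a + 2)*(a + 3)*(a - 5)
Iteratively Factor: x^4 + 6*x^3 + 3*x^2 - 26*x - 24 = (x + 1)*(x^3 + 5*x^2 - 2*x - 24) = (x + 1)*(x + 3)*(x^2 + 2*x - 8) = (x - 2)*(x + 1)*(x + 3)*(x + 4)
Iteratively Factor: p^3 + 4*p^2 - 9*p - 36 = (p - 3)*(p^2 + 7*p + 12) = (p - 3)*(p + 3)*(p + 4)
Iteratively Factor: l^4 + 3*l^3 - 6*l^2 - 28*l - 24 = (l + 2)*(l^3 + l^2 - 8*l - 12) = (l + 2)^2*(l^2 - l - 6) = (l + 2)^3*(l - 3)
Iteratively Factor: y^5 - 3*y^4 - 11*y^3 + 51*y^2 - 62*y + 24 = (y - 2)*(y^4 - y^3 - 13*y^2 + 25*y - 12) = (y - 2)*(y - 1)*(y^3 - 13*y + 12) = (y - 3)*(y - 2)*(y - 1)*(y^2 + 3*y - 4) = (y - 3)*(y - 2)*(y - 1)*(y + 4)*(y - 1)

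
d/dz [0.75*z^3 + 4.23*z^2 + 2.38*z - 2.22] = 2.25*z^2 + 8.46*z + 2.38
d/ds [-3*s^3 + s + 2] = 1 - 9*s^2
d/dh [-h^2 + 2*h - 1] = 2 - 2*h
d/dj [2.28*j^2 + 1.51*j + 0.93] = 4.56*j + 1.51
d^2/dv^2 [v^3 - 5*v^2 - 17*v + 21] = 6*v - 10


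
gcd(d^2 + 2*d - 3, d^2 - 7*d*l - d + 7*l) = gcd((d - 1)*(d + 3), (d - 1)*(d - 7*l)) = d - 1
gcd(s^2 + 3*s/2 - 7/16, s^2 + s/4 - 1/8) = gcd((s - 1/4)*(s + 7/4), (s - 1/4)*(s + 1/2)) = s - 1/4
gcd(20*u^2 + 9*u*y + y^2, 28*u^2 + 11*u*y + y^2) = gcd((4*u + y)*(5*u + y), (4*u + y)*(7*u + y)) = 4*u + y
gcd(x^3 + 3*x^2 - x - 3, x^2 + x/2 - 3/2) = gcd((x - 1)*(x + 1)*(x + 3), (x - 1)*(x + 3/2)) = x - 1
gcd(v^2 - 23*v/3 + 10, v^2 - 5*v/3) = v - 5/3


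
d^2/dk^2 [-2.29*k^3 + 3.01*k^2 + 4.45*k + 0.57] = 6.02 - 13.74*k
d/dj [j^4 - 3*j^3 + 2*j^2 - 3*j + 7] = 4*j^3 - 9*j^2 + 4*j - 3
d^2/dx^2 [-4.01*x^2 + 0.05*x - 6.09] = -8.02000000000000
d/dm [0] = 0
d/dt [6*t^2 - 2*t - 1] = 12*t - 2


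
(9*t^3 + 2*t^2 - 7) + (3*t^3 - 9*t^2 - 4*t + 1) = 12*t^3 - 7*t^2 - 4*t - 6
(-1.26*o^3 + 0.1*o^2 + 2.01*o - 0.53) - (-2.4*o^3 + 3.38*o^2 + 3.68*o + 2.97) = 1.14*o^3 - 3.28*o^2 - 1.67*o - 3.5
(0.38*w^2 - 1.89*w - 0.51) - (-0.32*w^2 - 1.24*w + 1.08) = 0.7*w^2 - 0.65*w - 1.59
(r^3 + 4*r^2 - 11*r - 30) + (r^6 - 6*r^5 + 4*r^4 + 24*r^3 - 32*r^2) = r^6 - 6*r^5 + 4*r^4 + 25*r^3 - 28*r^2 - 11*r - 30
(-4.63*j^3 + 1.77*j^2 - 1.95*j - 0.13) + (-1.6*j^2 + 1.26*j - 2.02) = -4.63*j^3 + 0.17*j^2 - 0.69*j - 2.15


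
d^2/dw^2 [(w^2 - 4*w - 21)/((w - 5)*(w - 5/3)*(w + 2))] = 6*(9*w^6 - 108*w^5 - 495*w^4 + 4832*w^3 - 3813*w^2 - 12180*w - 19925)/(27*w^9 - 378*w^8 + 1359*w^7 + 2386*w^6 - 19395*w^5 + 6450*w^4 + 82125*w^3 - 71250*w^2 - 112500*w + 125000)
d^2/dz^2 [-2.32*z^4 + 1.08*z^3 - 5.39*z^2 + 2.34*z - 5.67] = -27.84*z^2 + 6.48*z - 10.78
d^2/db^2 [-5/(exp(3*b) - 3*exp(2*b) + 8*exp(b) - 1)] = 5*(-2*(3*exp(2*b) - 6*exp(b) + 8)^2*exp(b) + (9*exp(2*b) - 12*exp(b) + 8)*(exp(3*b) - 3*exp(2*b) + 8*exp(b) - 1))*exp(b)/(exp(3*b) - 3*exp(2*b) + 8*exp(b) - 1)^3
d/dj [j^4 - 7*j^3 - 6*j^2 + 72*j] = 4*j^3 - 21*j^2 - 12*j + 72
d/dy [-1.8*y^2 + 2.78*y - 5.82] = 2.78 - 3.6*y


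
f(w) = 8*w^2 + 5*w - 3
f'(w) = 16*w + 5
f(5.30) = 248.22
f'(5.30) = 89.80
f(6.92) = 414.69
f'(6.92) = 115.72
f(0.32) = -0.58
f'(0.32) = 10.12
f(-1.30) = 4.02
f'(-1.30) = -15.80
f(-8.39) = 518.19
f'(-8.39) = -129.24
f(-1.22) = 2.81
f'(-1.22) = -14.52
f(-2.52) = 35.20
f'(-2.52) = -35.32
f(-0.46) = -3.61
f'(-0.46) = -2.36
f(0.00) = -3.00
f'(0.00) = 5.00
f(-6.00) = 255.00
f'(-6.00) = -91.00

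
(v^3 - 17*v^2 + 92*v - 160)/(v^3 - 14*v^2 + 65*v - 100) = (v - 8)/(v - 5)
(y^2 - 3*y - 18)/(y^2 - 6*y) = (y + 3)/y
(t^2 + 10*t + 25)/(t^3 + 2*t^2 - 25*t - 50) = (t + 5)/(t^2 - 3*t - 10)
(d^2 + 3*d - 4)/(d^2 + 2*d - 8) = (d - 1)/(d - 2)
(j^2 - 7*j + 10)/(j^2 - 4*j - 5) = (j - 2)/(j + 1)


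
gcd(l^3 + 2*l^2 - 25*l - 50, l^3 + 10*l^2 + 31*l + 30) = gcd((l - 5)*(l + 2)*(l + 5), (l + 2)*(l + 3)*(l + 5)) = l^2 + 7*l + 10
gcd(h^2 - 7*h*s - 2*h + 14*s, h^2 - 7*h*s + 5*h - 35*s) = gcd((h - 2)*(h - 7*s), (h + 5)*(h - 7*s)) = -h + 7*s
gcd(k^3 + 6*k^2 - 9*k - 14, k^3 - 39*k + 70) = k^2 + 5*k - 14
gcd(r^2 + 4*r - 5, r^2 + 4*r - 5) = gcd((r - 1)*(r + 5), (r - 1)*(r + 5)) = r^2 + 4*r - 5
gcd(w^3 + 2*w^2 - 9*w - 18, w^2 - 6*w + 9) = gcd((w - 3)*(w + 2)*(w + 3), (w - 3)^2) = w - 3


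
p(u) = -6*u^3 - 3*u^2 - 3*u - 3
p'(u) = -18*u^2 - 6*u - 3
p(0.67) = -8.16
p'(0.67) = -15.10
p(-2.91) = 128.18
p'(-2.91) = -137.97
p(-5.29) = 817.13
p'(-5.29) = -474.97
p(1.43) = -30.97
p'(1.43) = -48.39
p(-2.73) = 104.91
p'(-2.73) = -120.77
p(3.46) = -297.83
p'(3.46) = -239.25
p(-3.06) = 150.00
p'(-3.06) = -153.18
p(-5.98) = 1190.74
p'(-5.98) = -610.81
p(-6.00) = 1203.00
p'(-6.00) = -615.00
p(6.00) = -1425.00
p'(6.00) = -687.00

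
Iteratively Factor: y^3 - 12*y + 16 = (y - 2)*(y^2 + 2*y - 8) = (y - 2)^2*(y + 4)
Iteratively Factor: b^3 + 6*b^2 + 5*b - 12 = (b + 4)*(b^2 + 2*b - 3) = (b - 1)*(b + 4)*(b + 3)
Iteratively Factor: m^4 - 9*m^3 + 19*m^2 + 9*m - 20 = (m - 5)*(m^3 - 4*m^2 - m + 4) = (m - 5)*(m - 4)*(m^2 - 1) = (m - 5)*(m - 4)*(m - 1)*(m + 1)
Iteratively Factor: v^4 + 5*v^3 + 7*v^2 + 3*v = (v)*(v^3 + 5*v^2 + 7*v + 3) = v*(v + 1)*(v^2 + 4*v + 3) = v*(v + 1)*(v + 3)*(v + 1)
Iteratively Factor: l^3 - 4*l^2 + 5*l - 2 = (l - 1)*(l^2 - 3*l + 2) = (l - 2)*(l - 1)*(l - 1)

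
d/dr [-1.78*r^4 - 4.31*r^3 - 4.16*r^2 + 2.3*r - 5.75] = -7.12*r^3 - 12.93*r^2 - 8.32*r + 2.3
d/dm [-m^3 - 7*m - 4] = -3*m^2 - 7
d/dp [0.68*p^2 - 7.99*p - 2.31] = 1.36*p - 7.99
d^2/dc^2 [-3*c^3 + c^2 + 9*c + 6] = 2 - 18*c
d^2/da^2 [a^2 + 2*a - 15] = 2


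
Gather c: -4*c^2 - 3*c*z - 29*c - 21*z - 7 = -4*c^2 + c*(-3*z - 29) - 21*z - 7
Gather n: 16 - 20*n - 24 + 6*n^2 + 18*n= 6*n^2 - 2*n - 8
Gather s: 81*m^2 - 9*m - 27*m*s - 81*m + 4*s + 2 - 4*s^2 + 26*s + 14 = 81*m^2 - 90*m - 4*s^2 + s*(30 - 27*m) + 16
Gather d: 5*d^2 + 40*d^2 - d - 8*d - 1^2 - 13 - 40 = 45*d^2 - 9*d - 54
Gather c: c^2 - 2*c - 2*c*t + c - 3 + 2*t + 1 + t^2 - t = c^2 + c*(-2*t - 1) + t^2 + t - 2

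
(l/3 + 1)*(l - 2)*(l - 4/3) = l^3/3 - l^2/9 - 22*l/9 + 8/3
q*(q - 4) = q^2 - 4*q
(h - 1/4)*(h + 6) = h^2 + 23*h/4 - 3/2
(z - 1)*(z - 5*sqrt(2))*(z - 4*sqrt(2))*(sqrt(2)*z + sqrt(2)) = sqrt(2)*z^4 - 18*z^3 + 39*sqrt(2)*z^2 + 18*z - 40*sqrt(2)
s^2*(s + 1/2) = s^3 + s^2/2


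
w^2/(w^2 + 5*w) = w/(w + 5)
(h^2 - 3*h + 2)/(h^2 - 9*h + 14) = (h - 1)/(h - 7)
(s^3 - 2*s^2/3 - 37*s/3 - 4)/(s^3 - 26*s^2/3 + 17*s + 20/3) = (s + 3)/(s - 5)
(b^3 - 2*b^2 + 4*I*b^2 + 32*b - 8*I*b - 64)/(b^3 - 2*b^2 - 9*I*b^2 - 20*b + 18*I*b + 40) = (b + 8*I)/(b - 5*I)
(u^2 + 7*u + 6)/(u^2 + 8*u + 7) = (u + 6)/(u + 7)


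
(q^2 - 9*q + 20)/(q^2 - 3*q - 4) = (q - 5)/(q + 1)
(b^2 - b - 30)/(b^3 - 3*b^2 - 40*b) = (b - 6)/(b*(b - 8))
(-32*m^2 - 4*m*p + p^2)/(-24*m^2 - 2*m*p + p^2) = (-8*m + p)/(-6*m + p)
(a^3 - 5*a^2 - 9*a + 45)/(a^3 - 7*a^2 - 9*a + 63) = (a - 5)/(a - 7)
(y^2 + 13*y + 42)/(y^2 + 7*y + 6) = (y + 7)/(y + 1)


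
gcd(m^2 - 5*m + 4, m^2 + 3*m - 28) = m - 4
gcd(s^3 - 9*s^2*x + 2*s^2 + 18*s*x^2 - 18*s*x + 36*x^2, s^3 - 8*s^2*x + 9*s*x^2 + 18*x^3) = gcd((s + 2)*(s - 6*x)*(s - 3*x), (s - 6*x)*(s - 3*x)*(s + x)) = s^2 - 9*s*x + 18*x^2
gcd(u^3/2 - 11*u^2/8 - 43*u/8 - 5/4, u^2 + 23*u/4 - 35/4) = 1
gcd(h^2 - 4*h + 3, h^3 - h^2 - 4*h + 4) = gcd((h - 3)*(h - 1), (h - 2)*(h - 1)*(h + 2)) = h - 1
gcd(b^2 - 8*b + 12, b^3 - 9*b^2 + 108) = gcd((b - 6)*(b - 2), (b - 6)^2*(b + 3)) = b - 6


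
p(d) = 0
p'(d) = 0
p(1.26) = 0.00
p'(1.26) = 0.00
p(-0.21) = 0.00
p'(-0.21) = 0.00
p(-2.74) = 0.00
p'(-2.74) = 0.00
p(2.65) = 0.00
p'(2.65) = 0.00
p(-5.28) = 0.00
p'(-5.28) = 0.00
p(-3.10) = 0.00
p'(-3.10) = 0.00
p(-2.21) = 0.00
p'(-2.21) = 0.00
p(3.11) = 0.00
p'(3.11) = 0.00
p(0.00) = 0.00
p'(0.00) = 0.00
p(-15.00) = 0.00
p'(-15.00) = 0.00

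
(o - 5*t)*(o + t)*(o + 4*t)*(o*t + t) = o^4*t + o^3*t - 21*o^2*t^3 - 20*o*t^4 - 21*o*t^3 - 20*t^4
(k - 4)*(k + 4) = k^2 - 16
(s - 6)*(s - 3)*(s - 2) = s^3 - 11*s^2 + 36*s - 36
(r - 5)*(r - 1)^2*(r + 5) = r^4 - 2*r^3 - 24*r^2 + 50*r - 25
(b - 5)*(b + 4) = b^2 - b - 20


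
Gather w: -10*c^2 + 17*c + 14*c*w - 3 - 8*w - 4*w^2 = -10*c^2 + 17*c - 4*w^2 + w*(14*c - 8) - 3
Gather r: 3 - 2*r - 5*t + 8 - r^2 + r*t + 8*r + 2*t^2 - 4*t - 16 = -r^2 + r*(t + 6) + 2*t^2 - 9*t - 5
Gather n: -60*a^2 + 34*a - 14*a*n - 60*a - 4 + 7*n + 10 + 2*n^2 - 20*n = -60*a^2 - 26*a + 2*n^2 + n*(-14*a - 13) + 6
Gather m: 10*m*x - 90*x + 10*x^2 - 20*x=10*m*x + 10*x^2 - 110*x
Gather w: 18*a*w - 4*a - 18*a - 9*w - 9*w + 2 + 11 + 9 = -22*a + w*(18*a - 18) + 22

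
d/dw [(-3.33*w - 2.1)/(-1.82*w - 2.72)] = (9.528792*w + 14.240832)/(1.82*w + 2.72)^3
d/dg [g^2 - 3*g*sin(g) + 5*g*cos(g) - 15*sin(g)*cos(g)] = -5*g*sin(g) - 3*g*cos(g) + 2*g - 3*sin(g) + 5*cos(g) - 15*cos(2*g)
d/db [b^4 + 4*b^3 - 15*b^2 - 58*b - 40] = 4*b^3 + 12*b^2 - 30*b - 58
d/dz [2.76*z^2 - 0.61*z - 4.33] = 5.52*z - 0.61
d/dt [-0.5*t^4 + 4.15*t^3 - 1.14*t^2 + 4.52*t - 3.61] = -2.0*t^3 + 12.45*t^2 - 2.28*t + 4.52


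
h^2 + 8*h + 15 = (h + 3)*(h + 5)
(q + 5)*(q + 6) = q^2 + 11*q + 30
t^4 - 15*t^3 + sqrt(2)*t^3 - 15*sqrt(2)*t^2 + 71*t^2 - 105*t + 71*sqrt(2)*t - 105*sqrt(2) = (t - 7)*(t - 5)*(t - 3)*(t + sqrt(2))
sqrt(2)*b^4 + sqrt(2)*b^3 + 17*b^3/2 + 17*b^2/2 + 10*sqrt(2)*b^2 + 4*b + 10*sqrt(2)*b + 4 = (b + 1)*(b + 2*sqrt(2))^2*(sqrt(2)*b + 1/2)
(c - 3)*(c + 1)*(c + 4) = c^3 + 2*c^2 - 11*c - 12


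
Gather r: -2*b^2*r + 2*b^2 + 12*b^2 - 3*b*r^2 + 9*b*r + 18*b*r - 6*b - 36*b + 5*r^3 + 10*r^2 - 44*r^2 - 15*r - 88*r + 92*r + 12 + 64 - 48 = 14*b^2 - 42*b + 5*r^3 + r^2*(-3*b - 34) + r*(-2*b^2 + 27*b - 11) + 28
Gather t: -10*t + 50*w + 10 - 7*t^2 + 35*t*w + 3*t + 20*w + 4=-7*t^2 + t*(35*w - 7) + 70*w + 14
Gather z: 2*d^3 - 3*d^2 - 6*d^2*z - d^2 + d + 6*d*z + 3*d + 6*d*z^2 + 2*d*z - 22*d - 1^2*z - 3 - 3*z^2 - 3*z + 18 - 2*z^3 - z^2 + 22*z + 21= 2*d^3 - 4*d^2 - 18*d - 2*z^3 + z^2*(6*d - 4) + z*(-6*d^2 + 8*d + 18) + 36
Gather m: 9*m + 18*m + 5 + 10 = 27*m + 15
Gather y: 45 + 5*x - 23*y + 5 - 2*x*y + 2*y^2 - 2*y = 5*x + 2*y^2 + y*(-2*x - 25) + 50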